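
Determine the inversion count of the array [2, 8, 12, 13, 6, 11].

Finding inversions in [2, 8, 12, 13, 6, 11]:

(1, 4): arr[1]=8 > arr[4]=6
(2, 4): arr[2]=12 > arr[4]=6
(2, 5): arr[2]=12 > arr[5]=11
(3, 4): arr[3]=13 > arr[4]=6
(3, 5): arr[3]=13 > arr[5]=11

Total inversions: 5

The array has 5 inversion(s): (1,4), (2,4), (2,5), (3,4), (3,5). Each pair (i,j) satisfies i < j and arr[i] > arr[j].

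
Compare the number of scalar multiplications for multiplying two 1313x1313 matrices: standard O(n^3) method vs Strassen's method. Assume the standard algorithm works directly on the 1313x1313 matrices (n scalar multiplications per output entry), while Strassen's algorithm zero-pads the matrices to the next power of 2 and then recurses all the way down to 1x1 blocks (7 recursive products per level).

Matrix multiplication for 1313x1313 matrices:

Strassen's algorithm requires power-of-2 dimensions. Pad 1313x1313 to 2048x2048 (next power of 2).

Standard algorithm: 1313^3 = 2263571297 multiplications
Strassen's algorithm: 7^(log2(2048)) = 7^11 = 1977326743 multiplications
Savings: 2263571297 - 1977326743 = 286244554 multiplications

Standard: 2263571297 multiplications (1313^3). Strassen: 1977326743 multiplications (7^11, after padding to 2048x2048). Strassen reduces 8 recursive multiplications to 7 at each level.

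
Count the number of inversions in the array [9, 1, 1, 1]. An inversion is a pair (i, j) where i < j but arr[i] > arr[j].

Finding inversions in [9, 1, 1, 1]:

(0, 1): arr[0]=9 > arr[1]=1
(0, 2): arr[0]=9 > arr[2]=1
(0, 3): arr[0]=9 > arr[3]=1

Total inversions: 3

The array has 3 inversion(s): (0,1), (0,2), (0,3). Each pair (i,j) satisfies i < j and arr[i] > arr[j].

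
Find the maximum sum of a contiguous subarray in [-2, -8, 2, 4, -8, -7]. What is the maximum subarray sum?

Using Kadane's algorithm on [-2, -8, 2, 4, -8, -7]:

Scanning through the array:
Position 1 (value -8): max_ending_here = -8, max_so_far = -2
Position 2 (value 2): max_ending_here = 2, max_so_far = 2
Position 3 (value 4): max_ending_here = 6, max_so_far = 6
Position 4 (value -8): max_ending_here = -2, max_so_far = 6
Position 5 (value -7): max_ending_here = -7, max_so_far = 6

Maximum subarray: [2, 4]
Maximum sum: 6

The maximum subarray is [2, 4] with sum 6. This subarray runs from index 2 to index 3.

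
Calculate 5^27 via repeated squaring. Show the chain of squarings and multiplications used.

Computing 5^27 by squaring (build up from 5^1; each line after the first costs one multiplication):

5^1 = 5
5^2 = (5^1)^2 = 5^2 = 25
5^3 = 5 * 5^2 = 5 * 25 = 125
5^6 = (5^3)^2 = 125^2 = 15625
5^12 = (5^6)^2 = 15625^2 = 244140625
5^13 = 5 * 5^12 = 5 * 244140625 = 1220703125
5^26 = (5^13)^2 = 1220703125^2 = 1490116119384765625
5^27 = 5 * 5^26 = 5 * 1490116119384765625 = 7450580596923828125

Result: 7450580596923828125
Multiplications needed: 7 (7 lines after 5^1)

5^27 = 7450580596923828125. Using exponentiation by squaring, this requires 7 multiplications. The key idea: if the exponent is even, square the half-power; if odd, multiply by the base once.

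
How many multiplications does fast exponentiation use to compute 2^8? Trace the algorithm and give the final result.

Computing 2^8 by squaring (build up from 2^1; each line after the first costs one multiplication):

2^1 = 2
2^2 = (2^1)^2 = 2^2 = 4
2^4 = (2^2)^2 = 4^2 = 16
2^8 = (2^4)^2 = 16^2 = 256

Result: 256
Multiplications needed: 3 (3 lines after 2^1)

2^8 = 256. Using exponentiation by squaring, this requires 3 multiplications. The key idea: if the exponent is even, square the half-power; if odd, multiply by the base once.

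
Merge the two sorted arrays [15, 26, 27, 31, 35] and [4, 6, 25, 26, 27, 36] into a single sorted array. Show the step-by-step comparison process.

Merging process:

Compare 15 vs 4: take 4 from right. Merged: [4]
Compare 15 vs 6: take 6 from right. Merged: [4, 6]
Compare 15 vs 25: take 15 from left. Merged: [4, 6, 15]
Compare 26 vs 25: take 25 from right. Merged: [4, 6, 15, 25]
Compare 26 vs 26: take 26 from left. Merged: [4, 6, 15, 25, 26]
Compare 27 vs 26: take 26 from right. Merged: [4, 6, 15, 25, 26, 26]
Compare 27 vs 27: take 27 from left. Merged: [4, 6, 15, 25, 26, 26, 27]
Compare 31 vs 27: take 27 from right. Merged: [4, 6, 15, 25, 26, 26, 27, 27]
Compare 31 vs 36: take 31 from left. Merged: [4, 6, 15, 25, 26, 26, 27, 27, 31]
Compare 35 vs 36: take 35 from left. Merged: [4, 6, 15, 25, 26, 26, 27, 27, 31, 35]
Append remaining from right: [36]. Merged: [4, 6, 15, 25, 26, 26, 27, 27, 31, 35, 36]

Final merged array: [4, 6, 15, 25, 26, 26, 27, 27, 31, 35, 36]
Total comparisons: 10

The merged array is [4, 6, 15, 25, 26, 26, 27, 27, 31, 35, 36], requiring 10 comparisons. The merge step runs in O(n) time where n is the total number of elements.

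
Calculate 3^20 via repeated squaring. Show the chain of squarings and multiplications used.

Computing 3^20 by squaring (build up from 3^1; each line after the first costs one multiplication):

3^1 = 3
3^2 = (3^1)^2 = 3^2 = 9
3^4 = (3^2)^2 = 9^2 = 81
3^5 = 3 * 3^4 = 3 * 81 = 243
3^10 = (3^5)^2 = 243^2 = 59049
3^20 = (3^10)^2 = 59049^2 = 3486784401

Result: 3486784401
Multiplications needed: 5 (5 lines after 3^1)

3^20 = 3486784401. Using exponentiation by squaring, this requires 5 multiplications. The key idea: if the exponent is even, square the half-power; if odd, multiply by the base once.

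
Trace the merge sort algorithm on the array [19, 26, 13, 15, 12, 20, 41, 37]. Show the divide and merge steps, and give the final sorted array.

Merge sort trace:

Split: [19, 26, 13, 15, 12, 20, 41, 37] -> [19, 26, 13, 15] and [12, 20, 41, 37]
  Split: [19, 26, 13, 15] -> [19, 26] and [13, 15]
    Split: [19, 26] -> [19] and [26]
    Merge: [19] + [26] -> [19, 26]
    Split: [13, 15] -> [13] and [15]
    Merge: [13] + [15] -> [13, 15]
  Merge: [19, 26] + [13, 15] -> [13, 15, 19, 26]
  Split: [12, 20, 41, 37] -> [12, 20] and [41, 37]
    Split: [12, 20] -> [12] and [20]
    Merge: [12] + [20] -> [12, 20]
    Split: [41, 37] -> [41] and [37]
    Merge: [41] + [37] -> [37, 41]
  Merge: [12, 20] + [37, 41] -> [12, 20, 37, 41]
Merge: [13, 15, 19, 26] + [12, 20, 37, 41] -> [12, 13, 15, 19, 20, 26, 37, 41]

Final sorted array: [12, 13, 15, 19, 20, 26, 37, 41]

The merge sort proceeds by recursively splitting the array and merging sorted halves.
After all merges, the sorted array is [12, 13, 15, 19, 20, 26, 37, 41].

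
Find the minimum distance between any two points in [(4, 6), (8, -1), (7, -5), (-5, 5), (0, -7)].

Computing all pairwise distances among 5 points:

d((4, 6), (8, -1)) = 8.0623
d((4, 6), (7, -5)) = 11.4018
d((4, 6), (-5, 5)) = 9.0554
d((4, 6), (0, -7)) = 13.6015
d((8, -1), (7, -5)) = 4.1231 <-- minimum
d((8, -1), (-5, 5)) = 14.3178
d((8, -1), (0, -7)) = 10.0
d((7, -5), (-5, 5)) = 15.6205
d((7, -5), (0, -7)) = 7.2801
d((-5, 5), (0, -7)) = 13.0

Closest pair: (8, -1) and (7, -5) with distance 4.1231

The closest pair is (8, -1) and (7, -5) with Euclidean distance 4.1231. For 5 points, brute-force pairwise comparison is shown above. For large n, the divide-and-conquer algorithm (sort by x, recurse on halves, check the dividing strip) achieves O(n log n).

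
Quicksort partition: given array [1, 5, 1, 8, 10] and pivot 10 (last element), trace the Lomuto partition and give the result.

Lomuto partition with pivot = 10:

Initial array: [1, 5, 1, 8, 10]

arr[0]=1 <= 10: swap with position 0, array becomes [1, 5, 1, 8, 10]
arr[1]=5 <= 10: swap with position 1, array becomes [1, 5, 1, 8, 10]
arr[2]=1 <= 10: swap with position 2, array becomes [1, 5, 1, 8, 10]
arr[3]=8 <= 10: swap with position 3, array becomes [1, 5, 1, 8, 10]

Place pivot at position 4: [1, 5, 1, 8, 10]
Pivot position: 4

After partitioning with pivot 10, the array becomes [1, 5, 1, 8, 10]. The pivot is placed at index 4. All elements to the left of the pivot are <= 10, and all elements to the right are > 10.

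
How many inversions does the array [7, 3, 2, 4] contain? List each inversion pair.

Finding inversions in [7, 3, 2, 4]:

(0, 1): arr[0]=7 > arr[1]=3
(0, 2): arr[0]=7 > arr[2]=2
(0, 3): arr[0]=7 > arr[3]=4
(1, 2): arr[1]=3 > arr[2]=2

Total inversions: 4

The array has 4 inversion(s): (0,1), (0,2), (0,3), (1,2). Each pair (i,j) satisfies i < j and arr[i] > arr[j].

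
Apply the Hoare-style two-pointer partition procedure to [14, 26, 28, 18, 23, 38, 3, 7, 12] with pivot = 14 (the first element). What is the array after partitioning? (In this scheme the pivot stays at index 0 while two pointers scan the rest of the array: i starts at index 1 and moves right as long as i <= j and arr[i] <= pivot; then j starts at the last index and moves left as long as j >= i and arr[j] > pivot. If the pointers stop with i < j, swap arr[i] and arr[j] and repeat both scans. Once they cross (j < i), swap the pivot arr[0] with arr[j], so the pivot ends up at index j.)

Hoare-style two-pointer partition with pivot = 14:

Initial array: [14, 26, 28, 18, 23, 38, 3, 7, 12]

Pointers start at i = 1, j = 8.
i stops at index 1 (arr[1]=26 > 14), j stops at index 8 (arr[8]=12 <= 14): swap arr[1] and arr[8], array becomes [14, 12, 28, 18, 23, 38, 3, 7, 26]
i stops at index 2 (arr[2]=28 > 14), j stops at index 7 (arr[7]=7 <= 14): swap arr[2] and arr[7], array becomes [14, 12, 7, 18, 23, 38, 3, 28, 26]
i stops at index 3 (arr[3]=18 > 14), j stops at index 6 (arr[6]=3 <= 14): swap arr[3] and arr[6], array becomes [14, 12, 7, 3, 23, 38, 18, 28, 26]
i ends at 4, j ends at 3: the pointers have crossed (j < i), so scanning stops.

Swap pivot arr[0] with arr[3] to place pivot at position 3: [3, 12, 7, 14, 23, 38, 18, 28, 26]
Pivot position: 3

After partitioning with pivot 14, the array becomes [3, 12, 7, 14, 23, 38, 18, 28, 26]. The pivot is placed at index 3. All elements to the left of the pivot are <= 14, and all elements to the right are > 14.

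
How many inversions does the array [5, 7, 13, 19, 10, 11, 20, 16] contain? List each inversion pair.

Finding inversions in [5, 7, 13, 19, 10, 11, 20, 16]:

(2, 4): arr[2]=13 > arr[4]=10
(2, 5): arr[2]=13 > arr[5]=11
(3, 4): arr[3]=19 > arr[4]=10
(3, 5): arr[3]=19 > arr[5]=11
(3, 7): arr[3]=19 > arr[7]=16
(6, 7): arr[6]=20 > arr[7]=16

Total inversions: 6

The array has 6 inversion(s): (2,4), (2,5), (3,4), (3,5), (3,7), (6,7). Each pair (i,j) satisfies i < j and arr[i] > arr[j].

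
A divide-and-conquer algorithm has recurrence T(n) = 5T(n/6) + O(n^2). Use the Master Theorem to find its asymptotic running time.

Master Theorem for T(n) = 5T(n/6) + O(n^2):

a = 5, b = 6, c = 2
log_b(a) = log_6(5) = 0.8982

Case 3: c = 2 > log_6(5) = 0.8982
T(n) = O(n^2) = O(n^2)

For T(n) = 5T(n/6) + O(n^2): log_6(5) = 0.8982. This is Case 3 of the Master Theorem (c > log_b(a), work dominated by root), giving O(n^2).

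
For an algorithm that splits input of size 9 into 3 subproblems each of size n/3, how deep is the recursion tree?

For divide and conquer with division factor 3:

Problem sizes at each level:
Level 0: 9
Level 1: 3
Level 2: 1

The root is level 0 and the size-1 base case is level 2 (the tree spans levels 0 through 2, i.e. 3 levels counting the root), so the depth is the number of divisions: log_3(9) = 2

The recursion tree depth is log_3(9) = 2. At each level, the problem size is divided by 3, so it takes 2 divisions to reduce to a base case of size 1. The algorithm makes 3 recursive calls at each level.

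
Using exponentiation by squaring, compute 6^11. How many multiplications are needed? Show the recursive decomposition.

Computing 6^11 by squaring (build up from 6^1; each line after the first costs one multiplication):

6^1 = 6
6^2 = (6^1)^2 = 6^2 = 36
6^4 = (6^2)^2 = 36^2 = 1296
6^5 = 6 * 6^4 = 6 * 1296 = 7776
6^10 = (6^5)^2 = 7776^2 = 60466176
6^11 = 6 * 6^10 = 6 * 60466176 = 362797056

Result: 362797056
Multiplications needed: 5 (5 lines after 6^1)

6^11 = 362797056. Using exponentiation by squaring, this requires 5 multiplications. The key idea: if the exponent is even, square the half-power; if odd, multiply by the base once.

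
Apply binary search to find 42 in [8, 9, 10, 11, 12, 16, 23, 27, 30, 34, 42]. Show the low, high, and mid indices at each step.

Binary search for 42 in [8, 9, 10, 11, 12, 16, 23, 27, 30, 34, 42]:

lo=0, hi=10, mid=5, arr[mid]=16 -> 16 < 42, search right half
lo=6, hi=10, mid=8, arr[mid]=30 -> 30 < 42, search right half
lo=9, hi=10, mid=9, arr[mid]=34 -> 34 < 42, search right half
lo=10, hi=10, mid=10, arr[mid]=42 -> Found target at index 10!

Binary search finds 42 at index 10 after 4 comparisons. The search repeatedly halves the search space by comparing with the middle element.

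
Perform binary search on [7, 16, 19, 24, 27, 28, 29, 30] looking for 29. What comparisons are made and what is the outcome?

Binary search for 29 in [7, 16, 19, 24, 27, 28, 29, 30]:

lo=0, hi=7, mid=3, arr[mid]=24 -> 24 < 29, search right half
lo=4, hi=7, mid=5, arr[mid]=28 -> 28 < 29, search right half
lo=6, hi=7, mid=6, arr[mid]=29 -> Found target at index 6!

Binary search finds 29 at index 6 after 3 comparisons. The search repeatedly halves the search space by comparing with the middle element.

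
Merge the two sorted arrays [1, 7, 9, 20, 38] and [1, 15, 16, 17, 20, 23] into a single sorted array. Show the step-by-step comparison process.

Merging process:

Compare 1 vs 1: take 1 from left. Merged: [1]
Compare 7 vs 1: take 1 from right. Merged: [1, 1]
Compare 7 vs 15: take 7 from left. Merged: [1, 1, 7]
Compare 9 vs 15: take 9 from left. Merged: [1, 1, 7, 9]
Compare 20 vs 15: take 15 from right. Merged: [1, 1, 7, 9, 15]
Compare 20 vs 16: take 16 from right. Merged: [1, 1, 7, 9, 15, 16]
Compare 20 vs 17: take 17 from right. Merged: [1, 1, 7, 9, 15, 16, 17]
Compare 20 vs 20: take 20 from left. Merged: [1, 1, 7, 9, 15, 16, 17, 20]
Compare 38 vs 20: take 20 from right. Merged: [1, 1, 7, 9, 15, 16, 17, 20, 20]
Compare 38 vs 23: take 23 from right. Merged: [1, 1, 7, 9, 15, 16, 17, 20, 20, 23]
Append remaining from left: [38]. Merged: [1, 1, 7, 9, 15, 16, 17, 20, 20, 23, 38]

Final merged array: [1, 1, 7, 9, 15, 16, 17, 20, 20, 23, 38]
Total comparisons: 10

The merged array is [1, 1, 7, 9, 15, 16, 17, 20, 20, 23, 38], requiring 10 comparisons. The merge step runs in O(n) time where n is the total number of elements.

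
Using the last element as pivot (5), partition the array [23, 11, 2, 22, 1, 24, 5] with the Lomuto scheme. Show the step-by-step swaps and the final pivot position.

Lomuto partition with pivot = 5:

Initial array: [23, 11, 2, 22, 1, 24, 5]

arr[0]=23 > 5: no swap
arr[1]=11 > 5: no swap
arr[2]=2 <= 5: swap with position 0, array becomes [2, 11, 23, 22, 1, 24, 5]
arr[3]=22 > 5: no swap
arr[4]=1 <= 5: swap with position 1, array becomes [2, 1, 23, 22, 11, 24, 5]
arr[5]=24 > 5: no swap

Place pivot at position 2: [2, 1, 5, 22, 11, 24, 23]
Pivot position: 2

After partitioning with pivot 5, the array becomes [2, 1, 5, 22, 11, 24, 23]. The pivot is placed at index 2. All elements to the left of the pivot are <= 5, and all elements to the right are > 5.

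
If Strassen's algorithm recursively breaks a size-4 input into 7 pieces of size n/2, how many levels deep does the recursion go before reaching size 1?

For divide and conquer with division factor 2:

Problem sizes at each level:
Level 0: 4
Level 1: 2
Level 2: 1

The root is level 0 and the size-1 base case is level 2 (the tree spans levels 0 through 2, i.e. 3 levels counting the root), so the depth is the number of divisions: log_2(4) = 2

The recursion tree depth is log_2(4) = 2. At each level, the problem size is divided by 2, so it takes 2 divisions to reduce to a base case of size 1. The algorithm makes 7 recursive calls at each level.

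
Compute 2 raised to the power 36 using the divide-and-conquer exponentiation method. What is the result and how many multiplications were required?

Computing 2^36 by squaring (build up from 2^1; each line after the first costs one multiplication):

2^1 = 2
2^2 = (2^1)^2 = 2^2 = 4
2^4 = (2^2)^2 = 4^2 = 16
2^8 = (2^4)^2 = 16^2 = 256
2^9 = 2 * 2^8 = 2 * 256 = 512
2^18 = (2^9)^2 = 512^2 = 262144
2^36 = (2^18)^2 = 262144^2 = 68719476736

Result: 68719476736
Multiplications needed: 6 (6 lines after 2^1)

2^36 = 68719476736. Using exponentiation by squaring, this requires 6 multiplications. The key idea: if the exponent is even, square the half-power; if odd, multiply by the base once.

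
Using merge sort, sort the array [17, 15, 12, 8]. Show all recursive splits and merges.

Merge sort trace:

Split: [17, 15, 12, 8] -> [17, 15] and [12, 8]
  Split: [17, 15] -> [17] and [15]
  Merge: [17] + [15] -> [15, 17]
  Split: [12, 8] -> [12] and [8]
  Merge: [12] + [8] -> [8, 12]
Merge: [15, 17] + [8, 12] -> [8, 12, 15, 17]

Final sorted array: [8, 12, 15, 17]

The merge sort proceeds by recursively splitting the array and merging sorted halves.
After all merges, the sorted array is [8, 12, 15, 17].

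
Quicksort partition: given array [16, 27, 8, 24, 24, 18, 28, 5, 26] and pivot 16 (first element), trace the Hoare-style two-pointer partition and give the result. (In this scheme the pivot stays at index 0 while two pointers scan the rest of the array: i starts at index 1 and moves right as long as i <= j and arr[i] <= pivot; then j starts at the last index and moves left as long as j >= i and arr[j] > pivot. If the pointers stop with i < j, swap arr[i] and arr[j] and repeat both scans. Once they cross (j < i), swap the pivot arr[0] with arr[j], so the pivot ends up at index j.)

Hoare-style two-pointer partition with pivot = 16:

Initial array: [16, 27, 8, 24, 24, 18, 28, 5, 26]

Pointers start at i = 1, j = 8.
i stops at index 1 (arr[1]=27 > 16), j stops at index 7 (arr[7]=5 <= 16): swap arr[1] and arr[7], array becomes [16, 5, 8, 24, 24, 18, 28, 27, 26]
i ends at 3, j ends at 2: the pointers have crossed (j < i), so scanning stops.

Swap pivot arr[0] with arr[2] to place pivot at position 2: [8, 5, 16, 24, 24, 18, 28, 27, 26]
Pivot position: 2

After partitioning with pivot 16, the array becomes [8, 5, 16, 24, 24, 18, 28, 27, 26]. The pivot is placed at index 2. All elements to the left of the pivot are <= 16, and all elements to the right are > 16.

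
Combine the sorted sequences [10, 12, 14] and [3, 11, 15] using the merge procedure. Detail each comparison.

Merging process:

Compare 10 vs 3: take 3 from right. Merged: [3]
Compare 10 vs 11: take 10 from left. Merged: [3, 10]
Compare 12 vs 11: take 11 from right. Merged: [3, 10, 11]
Compare 12 vs 15: take 12 from left. Merged: [3, 10, 11, 12]
Compare 14 vs 15: take 14 from left. Merged: [3, 10, 11, 12, 14]
Append remaining from right: [15]. Merged: [3, 10, 11, 12, 14, 15]

Final merged array: [3, 10, 11, 12, 14, 15]
Total comparisons: 5

The merged array is [3, 10, 11, 12, 14, 15], requiring 5 comparisons. The merge step runs in O(n) time where n is the total number of elements.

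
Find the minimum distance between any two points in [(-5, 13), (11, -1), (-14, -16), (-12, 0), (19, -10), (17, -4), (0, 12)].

Computing all pairwise distances among 7 points:

d((-5, 13), (11, -1)) = 21.2603
d((-5, 13), (-14, -16)) = 30.3645
d((-5, 13), (-12, 0)) = 14.7648
d((-5, 13), (19, -10)) = 33.2415
d((-5, 13), (17, -4)) = 27.8029
d((-5, 13), (0, 12)) = 5.099 <-- minimum
d((11, -1), (-14, -16)) = 29.1548
d((11, -1), (-12, 0)) = 23.0217
d((11, -1), (19, -10)) = 12.0416
d((11, -1), (17, -4)) = 6.7082
d((11, -1), (0, 12)) = 17.0294
d((-14, -16), (-12, 0)) = 16.1245
d((-14, -16), (19, -10)) = 33.541
d((-14, -16), (17, -4)) = 33.2415
d((-14, -16), (0, 12)) = 31.305
d((-12, 0), (19, -10)) = 32.573
d((-12, 0), (17, -4)) = 29.2746
d((-12, 0), (0, 12)) = 16.9706
d((19, -10), (17, -4)) = 6.3246
d((19, -10), (0, 12)) = 29.0689
d((17, -4), (0, 12)) = 23.3452

Closest pair: (-5, 13) and (0, 12) with distance 5.099

The closest pair is (-5, 13) and (0, 12) with Euclidean distance 5.099. For 7 points, brute-force pairwise comparison is shown above. For large n, the divide-and-conquer algorithm (sort by x, recurse on halves, check the dividing strip) achieves O(n log n).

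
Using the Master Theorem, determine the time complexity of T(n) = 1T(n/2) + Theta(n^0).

Master Theorem for T(n) = 1T(n/2) + O(n^0):

a = 1, b = 2, c = 0
log_b(a) = log_2(1) = 0.0000

Case 2: c = 0 = log_2(1) = 0.0000
T(n) = O(n^0 log n) = O(log n)

For T(n) = 1T(n/2) + O(n^0): log_2(1) = 0.0000. This is Case 2 of the Master Theorem (c = log_b(a), equal work at all levels), giving O(log n).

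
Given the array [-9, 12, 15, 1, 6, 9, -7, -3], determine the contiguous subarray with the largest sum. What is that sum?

Using Kadane's algorithm on [-9, 12, 15, 1, 6, 9, -7, -3]:

Scanning through the array:
Position 1 (value 12): max_ending_here = 12, max_so_far = 12
Position 2 (value 15): max_ending_here = 27, max_so_far = 27
Position 3 (value 1): max_ending_here = 28, max_so_far = 28
Position 4 (value 6): max_ending_here = 34, max_so_far = 34
Position 5 (value 9): max_ending_here = 43, max_so_far = 43
Position 6 (value -7): max_ending_here = 36, max_so_far = 43
Position 7 (value -3): max_ending_here = 33, max_so_far = 43

Maximum subarray: [12, 15, 1, 6, 9]
Maximum sum: 43

The maximum subarray is [12, 15, 1, 6, 9] with sum 43. This subarray runs from index 1 to index 5.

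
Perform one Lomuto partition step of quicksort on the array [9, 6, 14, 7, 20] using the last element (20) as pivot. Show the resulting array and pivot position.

Lomuto partition with pivot = 20:

Initial array: [9, 6, 14, 7, 20]

arr[0]=9 <= 20: swap with position 0, array becomes [9, 6, 14, 7, 20]
arr[1]=6 <= 20: swap with position 1, array becomes [9, 6, 14, 7, 20]
arr[2]=14 <= 20: swap with position 2, array becomes [9, 6, 14, 7, 20]
arr[3]=7 <= 20: swap with position 3, array becomes [9, 6, 14, 7, 20]

Place pivot at position 4: [9, 6, 14, 7, 20]
Pivot position: 4

After partitioning with pivot 20, the array becomes [9, 6, 14, 7, 20]. The pivot is placed at index 4. All elements to the left of the pivot are <= 20, and all elements to the right are > 20.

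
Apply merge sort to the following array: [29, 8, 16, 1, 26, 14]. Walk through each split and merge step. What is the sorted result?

Merge sort trace:

Split: [29, 8, 16, 1, 26, 14] -> [29, 8, 16] and [1, 26, 14]
  Split: [29, 8, 16] -> [29] and [8, 16]
    Split: [8, 16] -> [8] and [16]
    Merge: [8] + [16] -> [8, 16]
  Merge: [29] + [8, 16] -> [8, 16, 29]
  Split: [1, 26, 14] -> [1] and [26, 14]
    Split: [26, 14] -> [26] and [14]
    Merge: [26] + [14] -> [14, 26]
  Merge: [1] + [14, 26] -> [1, 14, 26]
Merge: [8, 16, 29] + [1, 14, 26] -> [1, 8, 14, 16, 26, 29]

Final sorted array: [1, 8, 14, 16, 26, 29]

The merge sort proceeds by recursively splitting the array and merging sorted halves.
After all merges, the sorted array is [1, 8, 14, 16, 26, 29].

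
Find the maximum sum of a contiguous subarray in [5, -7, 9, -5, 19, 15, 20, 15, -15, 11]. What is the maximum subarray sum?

Using Kadane's algorithm on [5, -7, 9, -5, 19, 15, 20, 15, -15, 11]:

Scanning through the array:
Position 1 (value -7): max_ending_here = -2, max_so_far = 5
Position 2 (value 9): max_ending_here = 9, max_so_far = 9
Position 3 (value -5): max_ending_here = 4, max_so_far = 9
Position 4 (value 19): max_ending_here = 23, max_so_far = 23
Position 5 (value 15): max_ending_here = 38, max_so_far = 38
Position 6 (value 20): max_ending_here = 58, max_so_far = 58
Position 7 (value 15): max_ending_here = 73, max_so_far = 73
Position 8 (value -15): max_ending_here = 58, max_so_far = 73
Position 9 (value 11): max_ending_here = 69, max_so_far = 73

Maximum subarray: [9, -5, 19, 15, 20, 15]
Maximum sum: 73

The maximum subarray is [9, -5, 19, 15, 20, 15] with sum 73. This subarray runs from index 2 to index 7.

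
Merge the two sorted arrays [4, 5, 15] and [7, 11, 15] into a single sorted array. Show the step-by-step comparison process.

Merging process:

Compare 4 vs 7: take 4 from left. Merged: [4]
Compare 5 vs 7: take 5 from left. Merged: [4, 5]
Compare 15 vs 7: take 7 from right. Merged: [4, 5, 7]
Compare 15 vs 11: take 11 from right. Merged: [4, 5, 7, 11]
Compare 15 vs 15: take 15 from left. Merged: [4, 5, 7, 11, 15]
Append remaining from right: [15]. Merged: [4, 5, 7, 11, 15, 15]

Final merged array: [4, 5, 7, 11, 15, 15]
Total comparisons: 5

The merged array is [4, 5, 7, 11, 15, 15], requiring 5 comparisons. The merge step runs in O(n) time where n is the total number of elements.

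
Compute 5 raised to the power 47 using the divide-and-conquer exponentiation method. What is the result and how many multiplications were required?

Computing 5^47 by squaring (build up from 5^1; each line after the first costs one multiplication):

5^1 = 5
5^2 = (5^1)^2 = 5^2 = 25
5^4 = (5^2)^2 = 25^2 = 625
5^5 = 5 * 5^4 = 5 * 625 = 3125
5^10 = (5^5)^2 = 3125^2 = 9765625
5^11 = 5 * 5^10 = 5 * 9765625 = 48828125
5^22 = (5^11)^2 = 48828125^2 = 2384185791015625
5^23 = 5 * 5^22 = 5 * 2384185791015625 = 11920928955078125
5^46 = (5^23)^2 = 11920928955078125^2 = 142108547152020037174224853515625
5^47 = 5 * 5^46 = 5 * 142108547152020037174224853515625 = 710542735760100185871124267578125

Result: 710542735760100185871124267578125
Multiplications needed: 9 (9 lines after 5^1)

5^47 = 710542735760100185871124267578125. Using exponentiation by squaring, this requires 9 multiplications. The key idea: if the exponent is even, square the half-power; if odd, multiply by the base once.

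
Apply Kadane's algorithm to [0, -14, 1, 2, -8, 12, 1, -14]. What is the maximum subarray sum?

Using Kadane's algorithm on [0, -14, 1, 2, -8, 12, 1, -14]:

Scanning through the array:
Position 1 (value -14): max_ending_here = -14, max_so_far = 0
Position 2 (value 1): max_ending_here = 1, max_so_far = 1
Position 3 (value 2): max_ending_here = 3, max_so_far = 3
Position 4 (value -8): max_ending_here = -5, max_so_far = 3
Position 5 (value 12): max_ending_here = 12, max_so_far = 12
Position 6 (value 1): max_ending_here = 13, max_so_far = 13
Position 7 (value -14): max_ending_here = -1, max_so_far = 13

Maximum subarray: [12, 1]
Maximum sum: 13

The maximum subarray is [12, 1] with sum 13. This subarray runs from index 5 to index 6.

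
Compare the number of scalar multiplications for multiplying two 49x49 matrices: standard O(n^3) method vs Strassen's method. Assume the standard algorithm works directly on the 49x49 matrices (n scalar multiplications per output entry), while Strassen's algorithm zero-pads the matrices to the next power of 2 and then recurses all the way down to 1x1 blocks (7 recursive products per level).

Matrix multiplication for 49x49 matrices:

Strassen's algorithm requires power-of-2 dimensions. Pad 49x49 to 64x64 (next power of 2).

Standard algorithm: 49^3 = 117649 multiplications
Strassen's algorithm: 7^(log2(64)) = 7^6 = 117649 multiplications
Savings: 117649 - 117649 = 0 multiplications

Standard: 117649 multiplications (49^3). Strassen: 117649 multiplications (7^6, after padding to 64x64). Strassen reduces 8 recursive multiplications to 7 at each level.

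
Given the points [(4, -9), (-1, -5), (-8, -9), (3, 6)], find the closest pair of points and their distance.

Computing all pairwise distances among 4 points:

d((4, -9), (-1, -5)) = 6.4031 <-- minimum
d((4, -9), (-8, -9)) = 12.0
d((4, -9), (3, 6)) = 15.0333
d((-1, -5), (-8, -9)) = 8.0623
d((-1, -5), (3, 6)) = 11.7047
d((-8, -9), (3, 6)) = 18.6011

Closest pair: (4, -9) and (-1, -5) with distance 6.4031

The closest pair is (4, -9) and (-1, -5) with Euclidean distance 6.4031. For 4 points, brute-force pairwise comparison is shown above. For large n, the divide-and-conquer algorithm (sort by x, recurse on halves, check the dividing strip) achieves O(n log n).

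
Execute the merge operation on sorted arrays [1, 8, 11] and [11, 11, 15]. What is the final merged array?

Merging process:

Compare 1 vs 11: take 1 from left. Merged: [1]
Compare 8 vs 11: take 8 from left. Merged: [1, 8]
Compare 11 vs 11: take 11 from left. Merged: [1, 8, 11]
Append remaining from right: [11, 11, 15]. Merged: [1, 8, 11, 11, 11, 15]

Final merged array: [1, 8, 11, 11, 11, 15]
Total comparisons: 3

The merged array is [1, 8, 11, 11, 11, 15], requiring 3 comparisons. The merge step runs in O(n) time where n is the total number of elements.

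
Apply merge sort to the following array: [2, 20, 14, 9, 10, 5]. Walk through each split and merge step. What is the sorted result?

Merge sort trace:

Split: [2, 20, 14, 9, 10, 5] -> [2, 20, 14] and [9, 10, 5]
  Split: [2, 20, 14] -> [2] and [20, 14]
    Split: [20, 14] -> [20] and [14]
    Merge: [20] + [14] -> [14, 20]
  Merge: [2] + [14, 20] -> [2, 14, 20]
  Split: [9, 10, 5] -> [9] and [10, 5]
    Split: [10, 5] -> [10] and [5]
    Merge: [10] + [5] -> [5, 10]
  Merge: [9] + [5, 10] -> [5, 9, 10]
Merge: [2, 14, 20] + [5, 9, 10] -> [2, 5, 9, 10, 14, 20]

Final sorted array: [2, 5, 9, 10, 14, 20]

The merge sort proceeds by recursively splitting the array and merging sorted halves.
After all merges, the sorted array is [2, 5, 9, 10, 14, 20].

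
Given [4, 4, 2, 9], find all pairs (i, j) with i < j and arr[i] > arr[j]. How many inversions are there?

Finding inversions in [4, 4, 2, 9]:

(0, 2): arr[0]=4 > arr[2]=2
(1, 2): arr[1]=4 > arr[2]=2

Total inversions: 2

The array has 2 inversion(s): (0,2), (1,2). Each pair (i,j) satisfies i < j and arr[i] > arr[j].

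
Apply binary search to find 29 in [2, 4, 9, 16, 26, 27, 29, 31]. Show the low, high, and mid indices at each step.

Binary search for 29 in [2, 4, 9, 16, 26, 27, 29, 31]:

lo=0, hi=7, mid=3, arr[mid]=16 -> 16 < 29, search right half
lo=4, hi=7, mid=5, arr[mid]=27 -> 27 < 29, search right half
lo=6, hi=7, mid=6, arr[mid]=29 -> Found target at index 6!

Binary search finds 29 at index 6 after 3 comparisons. The search repeatedly halves the search space by comparing with the middle element.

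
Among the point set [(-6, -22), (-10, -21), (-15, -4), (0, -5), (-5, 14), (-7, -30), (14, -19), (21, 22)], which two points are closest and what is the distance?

Computing all pairwise distances among 8 points:

d((-6, -22), (-10, -21)) = 4.1231 <-- minimum
d((-6, -22), (-15, -4)) = 20.1246
d((-6, -22), (0, -5)) = 18.0278
d((-6, -22), (-5, 14)) = 36.0139
d((-6, -22), (-7, -30)) = 8.0623
d((-6, -22), (14, -19)) = 20.2237
d((-6, -22), (21, 22)) = 51.6236
d((-10, -21), (-15, -4)) = 17.72
d((-10, -21), (0, -5)) = 18.868
d((-10, -21), (-5, 14)) = 35.3553
d((-10, -21), (-7, -30)) = 9.4868
d((-10, -21), (14, -19)) = 24.0832
d((-10, -21), (21, 22)) = 53.0094
d((-15, -4), (0, -5)) = 15.0333
d((-15, -4), (-5, 14)) = 20.5913
d((-15, -4), (-7, -30)) = 27.2029
d((-15, -4), (14, -19)) = 32.6497
d((-15, -4), (21, 22)) = 44.4072
d((0, -5), (-5, 14)) = 19.6469
d((0, -5), (-7, -30)) = 25.9615
d((0, -5), (14, -19)) = 19.799
d((0, -5), (21, 22)) = 34.2053
d((-5, 14), (-7, -30)) = 44.0454
d((-5, 14), (14, -19)) = 38.0789
d((-5, 14), (21, 22)) = 27.2029
d((-7, -30), (14, -19)) = 23.7065
d((-7, -30), (21, 22)) = 59.0593
d((14, -19), (21, 22)) = 41.5933

Closest pair: (-6, -22) and (-10, -21) with distance 4.1231

The closest pair is (-6, -22) and (-10, -21) with Euclidean distance 4.1231. For 8 points, brute-force pairwise comparison is shown above. For large n, the divide-and-conquer algorithm (sort by x, recurse on halves, check the dividing strip) achieves O(n log n).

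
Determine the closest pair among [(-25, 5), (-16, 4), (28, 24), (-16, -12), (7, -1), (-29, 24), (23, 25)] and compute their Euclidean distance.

Computing all pairwise distances among 7 points:

d((-25, 5), (-16, 4)) = 9.0554
d((-25, 5), (28, 24)) = 56.3028
d((-25, 5), (-16, -12)) = 19.2354
d((-25, 5), (7, -1)) = 32.5576
d((-25, 5), (-29, 24)) = 19.4165
d((-25, 5), (23, 25)) = 52.0
d((-16, 4), (28, 24)) = 48.3322
d((-16, 4), (-16, -12)) = 16.0
d((-16, 4), (7, -1)) = 23.5372
d((-16, 4), (-29, 24)) = 23.8537
d((-16, 4), (23, 25)) = 44.2945
d((28, 24), (-16, -12)) = 56.8507
d((28, 24), (7, -1)) = 32.6497
d((28, 24), (-29, 24)) = 57.0
d((28, 24), (23, 25)) = 5.099 <-- minimum
d((-16, -12), (7, -1)) = 25.4951
d((-16, -12), (-29, 24)) = 38.2753
d((-16, -12), (23, 25)) = 53.7587
d((7, -1), (-29, 24)) = 43.8292
d((7, -1), (23, 25)) = 30.5287
d((-29, 24), (23, 25)) = 52.0096

Closest pair: (28, 24) and (23, 25) with distance 5.099

The closest pair is (28, 24) and (23, 25) with Euclidean distance 5.099. For 7 points, brute-force pairwise comparison is shown above. For large n, the divide-and-conquer algorithm (sort by x, recurse on halves, check the dividing strip) achieves O(n log n).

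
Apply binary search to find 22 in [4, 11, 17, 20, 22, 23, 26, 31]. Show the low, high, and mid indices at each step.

Binary search for 22 in [4, 11, 17, 20, 22, 23, 26, 31]:

lo=0, hi=7, mid=3, arr[mid]=20 -> 20 < 22, search right half
lo=4, hi=7, mid=5, arr[mid]=23 -> 23 > 22, search left half
lo=4, hi=4, mid=4, arr[mid]=22 -> Found target at index 4!

Binary search finds 22 at index 4 after 3 comparisons. The search repeatedly halves the search space by comparing with the middle element.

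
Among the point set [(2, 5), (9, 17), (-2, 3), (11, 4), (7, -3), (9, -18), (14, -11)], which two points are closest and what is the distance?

Computing all pairwise distances among 7 points:

d((2, 5), (9, 17)) = 13.8924
d((2, 5), (-2, 3)) = 4.4721 <-- minimum
d((2, 5), (11, 4)) = 9.0554
d((2, 5), (7, -3)) = 9.434
d((2, 5), (9, -18)) = 24.0416
d((2, 5), (14, -11)) = 20.0
d((9, 17), (-2, 3)) = 17.8045
d((9, 17), (11, 4)) = 13.1529
d((9, 17), (7, -3)) = 20.0998
d((9, 17), (9, -18)) = 35.0
d((9, 17), (14, -11)) = 28.4429
d((-2, 3), (11, 4)) = 13.0384
d((-2, 3), (7, -3)) = 10.8167
d((-2, 3), (9, -18)) = 23.7065
d((-2, 3), (14, -11)) = 21.2603
d((11, 4), (7, -3)) = 8.0623
d((11, 4), (9, -18)) = 22.0907
d((11, 4), (14, -11)) = 15.2971
d((7, -3), (9, -18)) = 15.1327
d((7, -3), (14, -11)) = 10.6301
d((9, -18), (14, -11)) = 8.6023

Closest pair: (2, 5) and (-2, 3) with distance 4.4721

The closest pair is (2, 5) and (-2, 3) with Euclidean distance 4.4721. For 7 points, brute-force pairwise comparison is shown above. For large n, the divide-and-conquer algorithm (sort by x, recurse on halves, check the dividing strip) achieves O(n log n).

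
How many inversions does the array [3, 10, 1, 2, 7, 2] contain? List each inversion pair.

Finding inversions in [3, 10, 1, 2, 7, 2]:

(0, 2): arr[0]=3 > arr[2]=1
(0, 3): arr[0]=3 > arr[3]=2
(0, 5): arr[0]=3 > arr[5]=2
(1, 2): arr[1]=10 > arr[2]=1
(1, 3): arr[1]=10 > arr[3]=2
(1, 4): arr[1]=10 > arr[4]=7
(1, 5): arr[1]=10 > arr[5]=2
(4, 5): arr[4]=7 > arr[5]=2

Total inversions: 8

The array has 8 inversion(s): (0,2), (0,3), (0,5), (1,2), (1,3), (1,4), (1,5), (4,5). Each pair (i,j) satisfies i < j and arr[i] > arr[j].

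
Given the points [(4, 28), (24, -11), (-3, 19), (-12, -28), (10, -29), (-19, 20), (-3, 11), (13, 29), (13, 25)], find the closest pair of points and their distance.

Computing all pairwise distances among 9 points:

d((4, 28), (24, -11)) = 43.8292
d((4, 28), (-3, 19)) = 11.4018
d((4, 28), (-12, -28)) = 58.2409
d((4, 28), (10, -29)) = 57.3149
d((4, 28), (-19, 20)) = 24.3516
d((4, 28), (-3, 11)) = 18.3848
d((4, 28), (13, 29)) = 9.0554
d((4, 28), (13, 25)) = 9.4868
d((24, -11), (-3, 19)) = 40.3609
d((24, -11), (-12, -28)) = 39.8121
d((24, -11), (10, -29)) = 22.8035
d((24, -11), (-19, 20)) = 53.0094
d((24, -11), (-3, 11)) = 34.8281
d((24, -11), (13, 29)) = 41.4849
d((24, -11), (13, 25)) = 37.6431
d((-3, 19), (-12, -28)) = 47.8539
d((-3, 19), (10, -29)) = 49.7293
d((-3, 19), (-19, 20)) = 16.0312
d((-3, 19), (-3, 11)) = 8.0
d((-3, 19), (13, 29)) = 18.868
d((-3, 19), (13, 25)) = 17.088
d((-12, -28), (10, -29)) = 22.0227
d((-12, -28), (-19, 20)) = 48.5077
d((-12, -28), (-3, 11)) = 40.025
d((-12, -28), (13, 29)) = 62.2415
d((-12, -28), (13, 25)) = 58.6003
d((10, -29), (-19, 20)) = 56.9386
d((10, -29), (-3, 11)) = 42.0595
d((10, -29), (13, 29)) = 58.0775
d((10, -29), (13, 25)) = 54.0833
d((-19, 20), (-3, 11)) = 18.3576
d((-19, 20), (13, 29)) = 33.2415
d((-19, 20), (13, 25)) = 32.3883
d((-3, 11), (13, 29)) = 24.0832
d((-3, 11), (13, 25)) = 21.2603
d((13, 29), (13, 25)) = 4.0 <-- minimum

Closest pair: (13, 29) and (13, 25) with distance 4.0

The closest pair is (13, 29) and (13, 25) with Euclidean distance 4.0. For 9 points, brute-force pairwise comparison is shown above. For large n, the divide-and-conquer algorithm (sort by x, recurse on halves, check the dividing strip) achieves O(n log n).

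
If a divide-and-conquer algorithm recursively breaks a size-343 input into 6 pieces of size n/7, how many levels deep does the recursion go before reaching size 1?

For divide and conquer with division factor 7:

Problem sizes at each level:
Level 0: 343
Level 1: 49
Level 2: 7
Level 3: 1

The root is level 0 and the size-1 base case is level 3 (the tree spans levels 0 through 3, i.e. 4 levels counting the root), so the depth is the number of divisions: log_7(343) = 3

The recursion tree depth is log_7(343) = 3. At each level, the problem size is divided by 7, so it takes 3 divisions to reduce to a base case of size 1. The algorithm makes 6 recursive calls at each level.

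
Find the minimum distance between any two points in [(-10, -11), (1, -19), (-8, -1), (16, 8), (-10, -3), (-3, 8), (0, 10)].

Computing all pairwise distances among 7 points:

d((-10, -11), (1, -19)) = 13.6015
d((-10, -11), (-8, -1)) = 10.198
d((-10, -11), (16, 8)) = 32.2025
d((-10, -11), (-10, -3)) = 8.0
d((-10, -11), (-3, 8)) = 20.2485
d((-10, -11), (0, 10)) = 23.2594
d((1, -19), (-8, -1)) = 20.1246
d((1, -19), (16, 8)) = 30.8869
d((1, -19), (-10, -3)) = 19.4165
d((1, -19), (-3, 8)) = 27.2947
d((1, -19), (0, 10)) = 29.0172
d((-8, -1), (16, 8)) = 25.632
d((-8, -1), (-10, -3)) = 2.8284 <-- minimum
d((-8, -1), (-3, 8)) = 10.2956
d((-8, -1), (0, 10)) = 13.6015
d((16, 8), (-10, -3)) = 28.2312
d((16, 8), (-3, 8)) = 19.0
d((16, 8), (0, 10)) = 16.1245
d((-10, -3), (-3, 8)) = 13.0384
d((-10, -3), (0, 10)) = 16.4012
d((-3, 8), (0, 10)) = 3.6056

Closest pair: (-8, -1) and (-10, -3) with distance 2.8284

The closest pair is (-8, -1) and (-10, -3) with Euclidean distance 2.8284. For 7 points, brute-force pairwise comparison is shown above. For large n, the divide-and-conquer algorithm (sort by x, recurse on halves, check the dividing strip) achieves O(n log n).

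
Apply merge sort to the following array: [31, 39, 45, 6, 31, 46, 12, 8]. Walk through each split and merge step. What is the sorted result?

Merge sort trace:

Split: [31, 39, 45, 6, 31, 46, 12, 8] -> [31, 39, 45, 6] and [31, 46, 12, 8]
  Split: [31, 39, 45, 6] -> [31, 39] and [45, 6]
    Split: [31, 39] -> [31] and [39]
    Merge: [31] + [39] -> [31, 39]
    Split: [45, 6] -> [45] and [6]
    Merge: [45] + [6] -> [6, 45]
  Merge: [31, 39] + [6, 45] -> [6, 31, 39, 45]
  Split: [31, 46, 12, 8] -> [31, 46] and [12, 8]
    Split: [31, 46] -> [31] and [46]
    Merge: [31] + [46] -> [31, 46]
    Split: [12, 8] -> [12] and [8]
    Merge: [12] + [8] -> [8, 12]
  Merge: [31, 46] + [8, 12] -> [8, 12, 31, 46]
Merge: [6, 31, 39, 45] + [8, 12, 31, 46] -> [6, 8, 12, 31, 31, 39, 45, 46]

Final sorted array: [6, 8, 12, 31, 31, 39, 45, 46]

The merge sort proceeds by recursively splitting the array and merging sorted halves.
After all merges, the sorted array is [6, 8, 12, 31, 31, 39, 45, 46].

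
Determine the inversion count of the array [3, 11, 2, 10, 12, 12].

Finding inversions in [3, 11, 2, 10, 12, 12]:

(0, 2): arr[0]=3 > arr[2]=2
(1, 2): arr[1]=11 > arr[2]=2
(1, 3): arr[1]=11 > arr[3]=10

Total inversions: 3

The array has 3 inversion(s): (0,2), (1,2), (1,3). Each pair (i,j) satisfies i < j and arr[i] > arr[j].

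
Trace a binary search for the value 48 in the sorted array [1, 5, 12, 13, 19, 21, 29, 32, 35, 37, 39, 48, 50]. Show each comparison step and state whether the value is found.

Binary search for 48 in [1, 5, 12, 13, 19, 21, 29, 32, 35, 37, 39, 48, 50]:

lo=0, hi=12, mid=6, arr[mid]=29 -> 29 < 48, search right half
lo=7, hi=12, mid=9, arr[mid]=37 -> 37 < 48, search right half
lo=10, hi=12, mid=11, arr[mid]=48 -> Found target at index 11!

Binary search finds 48 at index 11 after 3 comparisons. The search repeatedly halves the search space by comparing with the middle element.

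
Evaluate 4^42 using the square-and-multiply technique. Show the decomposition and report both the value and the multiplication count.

Computing 4^42 by squaring (build up from 4^1; each line after the first costs one multiplication):

4^1 = 4
4^2 = (4^1)^2 = 4^2 = 16
4^4 = (4^2)^2 = 16^2 = 256
4^5 = 4 * 4^4 = 4 * 256 = 1024
4^10 = (4^5)^2 = 1024^2 = 1048576
4^20 = (4^10)^2 = 1048576^2 = 1099511627776
4^21 = 4 * 4^20 = 4 * 1099511627776 = 4398046511104
4^42 = (4^21)^2 = 4398046511104^2 = 19342813113834066795298816

Result: 19342813113834066795298816
Multiplications needed: 7 (7 lines after 4^1)

4^42 = 19342813113834066795298816. Using exponentiation by squaring, this requires 7 multiplications. The key idea: if the exponent is even, square the half-power; if odd, multiply by the base once.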